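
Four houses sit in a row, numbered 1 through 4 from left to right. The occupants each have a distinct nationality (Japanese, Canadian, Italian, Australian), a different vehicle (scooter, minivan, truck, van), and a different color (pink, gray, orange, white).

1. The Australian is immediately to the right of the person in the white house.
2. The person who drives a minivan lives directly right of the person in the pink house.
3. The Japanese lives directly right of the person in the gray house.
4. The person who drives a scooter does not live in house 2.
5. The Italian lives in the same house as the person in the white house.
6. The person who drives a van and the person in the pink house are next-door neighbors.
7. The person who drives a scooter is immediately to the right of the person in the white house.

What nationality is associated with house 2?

Japanese

The only color still possible for house 4 is orange.
So house 1 gets Canadian for nationality.
The Australian is narrowed to house 3 or 4; consider each.
Placing it in house 3 leads to a contradiction, so it's in house 4.
Clue 1: the person in the white house is in house 3.
From clue 5, the Italian must be in house 3.
The person who drives a scooter is in house 4 (clue 7).
House 2 nationality: only Japanese fits.
Clue 3 places the person in the gray house in house 1.
The only color still possible for house 2 is pink.
Clue 2 places the person who drives a minivan in house 3.
That leaves van as the vehicle for house 1.
The only vehicle still possible for house 2 is truck.
So: house 1 = Canadian/van/gray, house 2 = Japanese/truck/pink, house 3 = Italian/minivan/white, house 4 = Australian/scooter/orange.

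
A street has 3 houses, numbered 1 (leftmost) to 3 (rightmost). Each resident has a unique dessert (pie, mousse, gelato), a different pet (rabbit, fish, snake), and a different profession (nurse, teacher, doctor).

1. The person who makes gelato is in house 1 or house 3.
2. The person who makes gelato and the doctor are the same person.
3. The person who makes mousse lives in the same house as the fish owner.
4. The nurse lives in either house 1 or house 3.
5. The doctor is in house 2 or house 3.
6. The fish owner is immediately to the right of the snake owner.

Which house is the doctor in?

3

Clue 5 places the doctor in house 3.
That leaves teacher as the profession for house 2.
From clue 2, the person who makes gelato must be in house 3.
House 1's dessert must be pie (nothing else left).
That leaves mousse as the dessert for house 2.
House 1's profession must be nurse (nothing else left).
By clue 3, the fish owner is in house 2.
The snake owner is in house 1 (clue 6).
So house 3 gets rabbit for pet.
So: house 1 = pie/snake/nurse, house 2 = mousse/fish/teacher, house 3 = gelato/rabbit/doctor.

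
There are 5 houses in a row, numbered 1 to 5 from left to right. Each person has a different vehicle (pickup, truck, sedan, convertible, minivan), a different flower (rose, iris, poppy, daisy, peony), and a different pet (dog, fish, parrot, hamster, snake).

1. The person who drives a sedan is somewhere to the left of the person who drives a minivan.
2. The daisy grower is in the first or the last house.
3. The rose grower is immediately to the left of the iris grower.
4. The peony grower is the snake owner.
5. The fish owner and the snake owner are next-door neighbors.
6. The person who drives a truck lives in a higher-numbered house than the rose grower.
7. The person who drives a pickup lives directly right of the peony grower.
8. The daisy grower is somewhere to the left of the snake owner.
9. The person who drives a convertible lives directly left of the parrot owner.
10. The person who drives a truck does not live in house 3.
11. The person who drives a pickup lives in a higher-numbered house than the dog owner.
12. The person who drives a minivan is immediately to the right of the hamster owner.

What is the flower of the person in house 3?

Clue 8: the daisy grower is in house 1.
The person who drives a truck is narrowed to house 4 or 5; consider each.
Placing it in house 5 leads to a contradiction, so it's in house 4.
That leaves poppy as the flower for house 5.
House 5 pet: only fish fits.
Clue 5: the snake owner is in house 4.
Clue 4 places the peony grower in house 4.
Clue 7 places the person who drives a pickup in house 5.
The only flower still possible for house 2 is rose.
So house 3 gets iris for flower.
House 3's vehicle must be minivan (nothing else left).
Clue 12 places the hamster owner in house 2.
House 1's pet must be dog (nothing else left).
House 3's pet must be parrot (nothing else left).
From clue 9, the person who drives a convertible must be in house 2.
So house 1 gets sedan for vehicle.
So: house 1 = sedan/daisy/dog, house 2 = convertible/rose/hamster, house 3 = minivan/iris/parrot, house 4 = truck/peony/snake, house 5 = pickup/poppy/fish.

iris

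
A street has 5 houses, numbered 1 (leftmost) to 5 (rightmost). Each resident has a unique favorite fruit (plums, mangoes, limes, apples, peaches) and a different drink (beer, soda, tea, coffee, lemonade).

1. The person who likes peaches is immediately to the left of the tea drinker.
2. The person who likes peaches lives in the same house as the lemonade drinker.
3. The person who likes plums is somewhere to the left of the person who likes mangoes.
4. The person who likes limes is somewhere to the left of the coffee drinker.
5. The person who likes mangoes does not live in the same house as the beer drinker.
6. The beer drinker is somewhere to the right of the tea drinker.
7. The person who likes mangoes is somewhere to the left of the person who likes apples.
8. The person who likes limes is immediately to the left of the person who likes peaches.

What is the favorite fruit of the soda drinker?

limes

House 5 favorite fruit: only apples fits.
The only favorite fruit still possible for house 4 is mangoes.
House 1 drink: only soda fits.
By clue 5, the beer drinker is in house 5.
The person who likes limes is narrowed to house 1 or 2; consider each.
Placing it in house 2 leads to a contradiction, so it's in house 1.
Clue 8 places the person who likes peaches in house 2.
House 3 favorite fruit: only plums fits.
By clue 1, the tea drinker is in house 3.
Clue 2: the lemonade drinker is in house 2.
So house 4 gets coffee for drink.
So: house 1 = limes/soda, house 2 = peaches/lemonade, house 3 = plums/tea, house 4 = mangoes/coffee, house 5 = apples/beer.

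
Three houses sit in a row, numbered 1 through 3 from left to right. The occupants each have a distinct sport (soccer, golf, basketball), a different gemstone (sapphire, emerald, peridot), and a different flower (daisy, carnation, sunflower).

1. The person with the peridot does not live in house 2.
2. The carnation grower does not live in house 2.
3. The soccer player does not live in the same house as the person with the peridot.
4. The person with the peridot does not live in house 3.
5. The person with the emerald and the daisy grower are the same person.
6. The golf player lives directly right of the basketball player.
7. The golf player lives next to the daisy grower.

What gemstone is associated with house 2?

sapphire

Clue 4: the person with the peridot is in house 1.
The only sport still possible for house 1 is basketball.
From clue 6, the golf player must be in house 2.
The daisy grower is in house 3 (clue 7).
The only sport still possible for house 3 is soccer.
House 1's flower must be carnation (nothing else left).
So house 2 gets sunflower for flower.
Clue 5 places the person with the emerald in house 3.
House 2's gemstone must be sapphire (nothing else left).
So: house 1 = basketball/peridot/carnation, house 2 = golf/sapphire/sunflower, house 3 = soccer/emerald/daisy.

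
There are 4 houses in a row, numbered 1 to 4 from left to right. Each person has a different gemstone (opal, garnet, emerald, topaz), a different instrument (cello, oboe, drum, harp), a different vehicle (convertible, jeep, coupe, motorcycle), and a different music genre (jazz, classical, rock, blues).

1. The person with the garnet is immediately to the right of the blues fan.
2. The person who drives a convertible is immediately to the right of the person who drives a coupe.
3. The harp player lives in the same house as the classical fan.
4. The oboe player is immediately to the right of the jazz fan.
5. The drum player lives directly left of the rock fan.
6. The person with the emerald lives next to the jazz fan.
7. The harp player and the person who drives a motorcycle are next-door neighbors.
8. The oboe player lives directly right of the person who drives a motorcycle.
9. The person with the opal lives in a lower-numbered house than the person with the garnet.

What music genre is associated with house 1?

blues

The person with the garnet is narrowed to house 2 or 3 or 4; consider each.
Placing it in house 3 and house 4 leads to a contradiction, so it's in house 2.
Clue 1 places the blues fan in house 1.
From clue 9, the person with the opal must be in house 1.
The person with the emerald is narrowed to house 3 or 4; consider each.
Placing it in house 3 leads to a contradiction, so it's in house 4.
Clue 6: the jazz fan is in house 3.
So house 3 gets topaz for gemstone.
The oboe player is in house 4 (clue 4).
Clue 7: the person who drives a motorcycle is in house 3.
House 2's instrument must be harp (nothing else left).
Clue 2 places the person who drives a convertible in house 2.
The person who drives a coupe is in house 1 (clue 2).
By clue 3, the classical fan is in house 2.
So house 4 gets jeep for vehicle.
That leaves rock as the music genre for house 4.
By clue 5, the drum player is in house 3.
House 1's instrument must be cello (nothing else left).
So: house 1 = opal/cello/coupe/blues, house 2 = garnet/harp/convertible/classical, house 3 = topaz/drum/motorcycle/jazz, house 4 = emerald/oboe/jeep/rock.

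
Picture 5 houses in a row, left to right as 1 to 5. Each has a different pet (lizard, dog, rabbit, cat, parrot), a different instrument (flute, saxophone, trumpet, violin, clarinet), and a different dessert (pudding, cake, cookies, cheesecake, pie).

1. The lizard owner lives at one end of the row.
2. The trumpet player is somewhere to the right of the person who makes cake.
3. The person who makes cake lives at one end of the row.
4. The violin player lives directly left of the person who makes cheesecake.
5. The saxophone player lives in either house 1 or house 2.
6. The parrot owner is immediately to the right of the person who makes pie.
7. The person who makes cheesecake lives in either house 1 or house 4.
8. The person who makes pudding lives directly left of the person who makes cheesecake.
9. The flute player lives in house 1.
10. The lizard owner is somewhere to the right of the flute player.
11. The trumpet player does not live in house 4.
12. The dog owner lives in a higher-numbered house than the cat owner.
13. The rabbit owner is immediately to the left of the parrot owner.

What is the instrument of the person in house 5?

Clue 3: the person who makes cake is in house 1.
The person who makes cheesecake is in house 4 (clue 7).
The person who makes pudding is in house 3 (clue 8).
The flute player is in house 1 (clue 9).
The lizard owner is in house 5 (clue 10).
The only instrument still possible for house 2 is saxophone.
That leaves pie as the dessert for house 2.
House 5's dessert must be cookies (nothing else left).
Clue 4 places the violin player in house 3.
Clue 6 places the parrot owner in house 3.
The rabbit owner is in house 2 (clue 13).
That leaves cat as the pet for house 1.
So house 4 gets dog for pet.
So house 4 gets clarinet for instrument.
The only instrument still possible for house 5 is trumpet.
So: house 1 = cat/flute/cake, house 2 = rabbit/saxophone/pie, house 3 = parrot/violin/pudding, house 4 = dog/clarinet/cheesecake, house 5 = lizard/trumpet/cookies.

trumpet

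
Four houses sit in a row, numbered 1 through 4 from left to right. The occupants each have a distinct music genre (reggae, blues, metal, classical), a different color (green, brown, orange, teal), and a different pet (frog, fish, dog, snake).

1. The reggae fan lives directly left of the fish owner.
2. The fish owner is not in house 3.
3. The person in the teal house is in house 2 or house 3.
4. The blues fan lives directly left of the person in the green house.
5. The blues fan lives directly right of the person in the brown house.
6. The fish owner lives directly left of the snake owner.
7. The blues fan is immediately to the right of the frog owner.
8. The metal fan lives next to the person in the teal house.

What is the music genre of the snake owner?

metal

From clue 6, the fish owner must be in house 2.
The snake owner is in house 3 (clue 6).
The only pet still possible for house 4 is dog.
From clue 1, the reggae fan must be in house 1.
From clue 7, the blues fan must be in house 2.
The only pet still possible for house 1 is frog.
By clue 4, the person in the green house is in house 3.
The person in the brown house is in house 1 (clue 5).
House 2 color: only teal fits.
So house 4 gets orange for color.
Clue 8: the metal fan is in house 3.
That leaves classical as the music genre for house 4.
So: house 1 = reggae/brown/frog, house 2 = blues/teal/fish, house 3 = metal/green/snake, house 4 = classical/orange/dog.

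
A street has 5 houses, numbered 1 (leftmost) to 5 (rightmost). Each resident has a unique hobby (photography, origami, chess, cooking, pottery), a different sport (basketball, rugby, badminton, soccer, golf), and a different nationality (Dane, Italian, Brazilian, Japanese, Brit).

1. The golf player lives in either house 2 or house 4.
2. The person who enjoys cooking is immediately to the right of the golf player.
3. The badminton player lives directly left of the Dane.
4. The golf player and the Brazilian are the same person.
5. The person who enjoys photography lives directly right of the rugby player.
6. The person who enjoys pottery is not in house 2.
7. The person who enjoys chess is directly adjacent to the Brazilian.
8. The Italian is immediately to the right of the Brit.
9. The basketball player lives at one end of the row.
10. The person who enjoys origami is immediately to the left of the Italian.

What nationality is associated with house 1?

Brit

The person who enjoys cooking is narrowed to house 3 or 5; consider each.
Placing it in house 3 leads to a contradiction, so it's in house 5.
By clue 2, the golf player is in house 4.
Clue 4 places the Brazilian in house 4.
That leaves chess as the hobby for house 3.
House 5 nationality: only Japanese fits.
House 1 nationality: only Brit fits.
By clue 8, the Italian is in house 2.
Clue 10 places the person who enjoys origami in house 1.
House 2's hobby must be photography (nothing else left).
The only hobby still possible for house 4 is pottery.
House 3's nationality must be Dane (nothing else left).
From clue 3, the badminton player must be in house 2.
Clue 5: the rugby player is in house 1.
That leaves soccer as the sport for house 3.
House 5's sport must be basketball (nothing else left).
So: house 1 = origami/rugby/Brit, house 2 = photography/badminton/Italian, house 3 = chess/soccer/Dane, house 4 = pottery/golf/Brazilian, house 5 = cooking/basketball/Japanese.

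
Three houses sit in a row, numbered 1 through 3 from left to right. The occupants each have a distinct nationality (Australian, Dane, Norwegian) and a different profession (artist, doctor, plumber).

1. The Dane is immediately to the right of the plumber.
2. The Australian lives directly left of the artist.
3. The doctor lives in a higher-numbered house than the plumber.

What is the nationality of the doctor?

Norwegian

The only profession still possible for house 1 is plumber.
By clue 1, the Dane is in house 2.
The only nationality still possible for house 3 is Norwegian.
Clue 2: the artist is in house 2.
That leaves Australian as the nationality for house 1.
The only profession still possible for house 3 is doctor.
So: house 1 = Australian/plumber, house 2 = Dane/artist, house 3 = Norwegian/doctor.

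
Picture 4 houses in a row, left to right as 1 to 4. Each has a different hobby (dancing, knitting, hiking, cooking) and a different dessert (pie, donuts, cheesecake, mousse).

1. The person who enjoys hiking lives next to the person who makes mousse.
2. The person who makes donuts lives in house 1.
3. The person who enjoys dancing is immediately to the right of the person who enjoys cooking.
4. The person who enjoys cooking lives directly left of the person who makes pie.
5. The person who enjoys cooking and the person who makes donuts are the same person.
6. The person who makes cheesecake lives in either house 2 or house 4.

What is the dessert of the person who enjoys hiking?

Clue 2 places the person who makes donuts in house 1.
Clue 5 places the person who enjoys cooking in house 1.
Clue 3: the person who enjoys dancing is in house 2.
Clue 4: the person who makes pie is in house 2.
So house 3 gets mousse for dessert.
House 4's dessert must be cheesecake (nothing else left).
The person who enjoys hiking is in house 4 (clue 1).
House 3 hobby: only knitting fits.
So: house 1 = cooking/donuts, house 2 = dancing/pie, house 3 = knitting/mousse, house 4 = hiking/cheesecake.

cheesecake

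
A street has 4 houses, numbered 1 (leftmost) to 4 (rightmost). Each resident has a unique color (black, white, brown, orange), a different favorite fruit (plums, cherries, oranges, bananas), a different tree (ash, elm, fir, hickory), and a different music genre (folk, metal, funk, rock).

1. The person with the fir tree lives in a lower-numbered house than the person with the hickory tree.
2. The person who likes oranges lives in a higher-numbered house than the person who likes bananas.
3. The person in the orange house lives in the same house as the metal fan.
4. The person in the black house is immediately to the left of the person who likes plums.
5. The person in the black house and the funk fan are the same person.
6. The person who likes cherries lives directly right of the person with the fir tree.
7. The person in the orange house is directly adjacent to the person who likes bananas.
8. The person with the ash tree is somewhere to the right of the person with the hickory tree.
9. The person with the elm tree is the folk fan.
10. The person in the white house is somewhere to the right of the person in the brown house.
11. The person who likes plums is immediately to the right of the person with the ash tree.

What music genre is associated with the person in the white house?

folk

Clue 11: the person who likes plums is in house 4.
From clue 11, the person with the ash tree must be in house 3.
The only favorite fruit still possible for house 1 is bananas.
The only tree still possible for house 2 is hickory.
That leaves elm as the tree for house 4.
Clue 4 places the person in the black house in house 3.
From clue 5, the funk fan must be in house 3.
By clue 6, the person who likes cherries is in house 2.
Clue 7: the person in the orange house is in house 2.
By clue 9, the folk fan is in house 4.
House 1's color must be brown (nothing else left).
House 4 color: only white fits.
House 3 favorite fruit: only oranges fits.
The only tree still possible for house 1 is fir.
Clue 3 places the metal fan in house 2.
That leaves rock as the music genre for house 1.
So: house 1 = brown/bananas/fir/rock, house 2 = orange/cherries/hickory/metal, house 3 = black/oranges/ash/funk, house 4 = white/plums/elm/folk.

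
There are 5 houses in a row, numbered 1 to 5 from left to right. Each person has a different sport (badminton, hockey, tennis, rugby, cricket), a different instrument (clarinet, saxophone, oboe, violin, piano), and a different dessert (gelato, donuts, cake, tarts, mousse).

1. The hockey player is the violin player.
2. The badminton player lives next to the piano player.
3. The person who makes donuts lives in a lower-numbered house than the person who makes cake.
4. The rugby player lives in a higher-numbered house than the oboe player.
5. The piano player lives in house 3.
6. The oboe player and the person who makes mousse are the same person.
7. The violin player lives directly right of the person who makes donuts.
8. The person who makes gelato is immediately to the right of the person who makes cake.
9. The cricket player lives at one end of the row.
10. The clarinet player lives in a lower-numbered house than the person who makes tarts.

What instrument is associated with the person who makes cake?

Clue 5 places the piano player in house 3.
House 5's instrument must be saxophone (nothing else left).
The badminton player is narrowed to house 2 or 4; consider each.
Placing it in house 2 leads to a contradiction, so it's in house 4.
So house 2 gets hockey for sport.
From clue 1, the violin player must be in house 2.
By clue 7, the person who makes donuts is in house 1.
Clue 6: the oboe player is in house 4.
Clue 6: the person who makes mousse is in house 4.
House 1 instrument: only clarinet fits.
By clue 4, the rugby player is in house 5.
Clue 8: the person who makes gelato is in house 3.
Clue 8 places the person who makes cake in house 2.
So house 1 gets cricket for sport.
That leaves tennis as the sport for house 3.
That leaves tarts as the dessert for house 5.
So: house 1 = cricket/clarinet/donuts, house 2 = hockey/violin/cake, house 3 = tennis/piano/gelato, house 4 = badminton/oboe/mousse, house 5 = rugby/saxophone/tarts.

violin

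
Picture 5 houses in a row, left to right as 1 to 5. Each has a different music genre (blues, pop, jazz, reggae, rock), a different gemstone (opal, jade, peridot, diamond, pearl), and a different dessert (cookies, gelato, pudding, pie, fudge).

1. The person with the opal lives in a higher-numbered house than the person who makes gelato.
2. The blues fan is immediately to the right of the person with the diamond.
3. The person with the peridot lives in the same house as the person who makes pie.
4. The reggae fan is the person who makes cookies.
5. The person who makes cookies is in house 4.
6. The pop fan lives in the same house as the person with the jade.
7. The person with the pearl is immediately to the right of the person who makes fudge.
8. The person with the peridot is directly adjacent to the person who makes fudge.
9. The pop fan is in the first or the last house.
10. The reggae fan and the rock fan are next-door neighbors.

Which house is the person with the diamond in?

Clue 5 places the person who makes cookies in house 4.
Clue 4 places the reggae fan in house 4.
The only dessert still possible for house 5 is pudding.
The pop fan is narrowed to house 1 or 5; consider each.
Placing it in house 1 leads to a contradiction, so it's in house 5.
Clue 6 places the person with the jade in house 5.
So house 1 gets jazz for music genre.
So house 2 gets blues for music genre.
So house 3 gets rock for music genre.
Clue 2: the person with the diamond is in house 1.
The person with the peridot is narrowed to house 2 or 3; consider each.
Placing it in house 3 leads to a contradiction, so it's in house 2.
By clue 3, the person who makes pie is in house 2.
By clue 7, the person with the pearl is in house 4.
Clue 7: the person who makes fudge is in house 3.
So house 3 gets opal for gemstone.
That leaves gelato as the dessert for house 1.
So: house 1 = jazz/diamond/gelato, house 2 = blues/peridot/pie, house 3 = rock/opal/fudge, house 4 = reggae/pearl/cookies, house 5 = pop/jade/pudding.

1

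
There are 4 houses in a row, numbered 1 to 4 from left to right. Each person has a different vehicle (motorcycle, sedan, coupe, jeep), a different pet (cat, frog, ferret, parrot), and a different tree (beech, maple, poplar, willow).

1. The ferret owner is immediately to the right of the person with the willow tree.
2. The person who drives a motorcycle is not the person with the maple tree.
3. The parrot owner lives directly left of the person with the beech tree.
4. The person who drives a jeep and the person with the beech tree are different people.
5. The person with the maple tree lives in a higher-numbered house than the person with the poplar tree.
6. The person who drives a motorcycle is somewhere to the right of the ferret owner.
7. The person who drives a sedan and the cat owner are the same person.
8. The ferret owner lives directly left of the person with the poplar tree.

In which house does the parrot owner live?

1

From clue 8, the ferret owner must be in house 2.
Clue 8: the person with the poplar tree is in house 3.
That leaves willow as the tree for house 1.
The person with the maple tree is in house 4 (clue 5).
The only tree still possible for house 2 is beech.
By clue 2, the person who drives a motorcycle is in house 3.
By clue 3, the parrot owner is in house 1.
The only vehicle still possible for house 2 is coupe.
The person who drives a sedan is in house 4 (clue 7).
Clue 7: the cat owner is in house 4.
So house 1 gets jeep for vehicle.
The only pet still possible for house 3 is frog.
So: house 1 = jeep/parrot/willow, house 2 = coupe/ferret/beech, house 3 = motorcycle/frog/poplar, house 4 = sedan/cat/maple.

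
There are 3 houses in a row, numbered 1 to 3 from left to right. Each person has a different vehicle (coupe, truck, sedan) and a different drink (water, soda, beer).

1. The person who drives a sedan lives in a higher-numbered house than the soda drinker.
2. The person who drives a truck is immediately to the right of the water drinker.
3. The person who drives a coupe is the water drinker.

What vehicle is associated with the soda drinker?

House 1's vehicle must be coupe (nothing else left).
House 3's drink must be beer (nothing else left).
The water drinker is in house 1 (clue 3).
House 2 drink: only soda fits.
Clue 1 places the person who drives a sedan in house 3.
By clue 2, the person who drives a truck is in house 2.
So: house 1 = coupe/water, house 2 = truck/soda, house 3 = sedan/beer.

truck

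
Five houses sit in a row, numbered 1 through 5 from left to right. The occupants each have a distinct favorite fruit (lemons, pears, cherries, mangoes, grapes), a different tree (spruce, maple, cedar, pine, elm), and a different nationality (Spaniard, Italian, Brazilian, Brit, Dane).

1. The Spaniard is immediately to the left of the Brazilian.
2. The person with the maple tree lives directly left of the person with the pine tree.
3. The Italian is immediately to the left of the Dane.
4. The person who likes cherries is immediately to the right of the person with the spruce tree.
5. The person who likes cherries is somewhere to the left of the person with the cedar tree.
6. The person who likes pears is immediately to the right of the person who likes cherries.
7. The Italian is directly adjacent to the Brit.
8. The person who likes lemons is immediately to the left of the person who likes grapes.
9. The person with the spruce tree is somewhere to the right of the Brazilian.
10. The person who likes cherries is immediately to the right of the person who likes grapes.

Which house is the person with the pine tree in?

2

Clue 4: the person who likes cherries is in house 4.
By clue 4, the person with the spruce tree is in house 3.
From clue 5, the person with the cedar tree must be in house 5.
Clue 6: the person who likes pears is in house 5.
By clue 9, the Brazilian is in house 2.
Clue 10 places the person who likes grapes in house 3.
Clue 2 places the person with the maple tree in house 1.
From clue 2, the person with the pine tree must be in house 2.
From clue 8, the person who likes lemons must be in house 2.
So house 1 gets mangoes for favorite fruit.
House 4's tree must be elm (nothing else left).
That leaves Spaniard as the nationality for house 1.
The Dane is narrowed to house 4 or 5; consider each.
Placing it in house 4 leads to a contradiction, so it's in house 5.
Clue 3 places the Italian in house 4.
That leaves Brit as the nationality for house 3.
So: house 1 = mangoes/maple/Spaniard, house 2 = lemons/pine/Brazilian, house 3 = grapes/spruce/Brit, house 4 = cherries/elm/Italian, house 5 = pears/cedar/Dane.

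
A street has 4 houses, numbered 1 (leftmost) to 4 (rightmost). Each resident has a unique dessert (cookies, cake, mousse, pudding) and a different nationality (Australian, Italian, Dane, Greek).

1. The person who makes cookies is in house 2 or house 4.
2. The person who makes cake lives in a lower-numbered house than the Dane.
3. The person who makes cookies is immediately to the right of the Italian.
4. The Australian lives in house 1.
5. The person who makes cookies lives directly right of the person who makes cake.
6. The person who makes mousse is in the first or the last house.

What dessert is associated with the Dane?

cookies

Clue 4 places the Australian in house 1.
House 3 nationality: only Italian fits.
The person who makes cookies is in house 4 (clue 3).
From clue 5, the person who makes cake must be in house 3.
The only dessert still possible for house 1 is mousse.
So house 2 gets pudding for dessert.
Clue 2: the Dane is in house 4.
That leaves Greek as the nationality for house 2.
So: house 1 = mousse/Australian, house 2 = pudding/Greek, house 3 = cake/Italian, house 4 = cookies/Dane.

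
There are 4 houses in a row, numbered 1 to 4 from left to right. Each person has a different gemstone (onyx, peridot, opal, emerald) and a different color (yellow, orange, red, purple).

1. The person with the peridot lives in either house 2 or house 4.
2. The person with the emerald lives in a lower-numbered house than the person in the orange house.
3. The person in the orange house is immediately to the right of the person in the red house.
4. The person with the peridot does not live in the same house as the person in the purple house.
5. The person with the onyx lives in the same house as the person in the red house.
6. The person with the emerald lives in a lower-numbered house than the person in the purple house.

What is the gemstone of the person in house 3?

The person with the peridot is narrowed to house 2 or 4; consider each.
Placing it in house 2 leads to a contradiction, so it's in house 4.
The person with the emerald is narrowed to house 1 or 2; consider each.
Placing it in house 2 leads to a contradiction, so it's in house 1.
House 1 color: only yellow fits.
House 4 color: only orange fits.
From clue 3, the person in the red house must be in house 3.
By clue 5, the person with the onyx is in house 3.
House 2's gemstone must be opal (nothing else left).
The only color still possible for house 2 is purple.
So: house 1 = emerald/yellow, house 2 = opal/purple, house 3 = onyx/red, house 4 = peridot/orange.

onyx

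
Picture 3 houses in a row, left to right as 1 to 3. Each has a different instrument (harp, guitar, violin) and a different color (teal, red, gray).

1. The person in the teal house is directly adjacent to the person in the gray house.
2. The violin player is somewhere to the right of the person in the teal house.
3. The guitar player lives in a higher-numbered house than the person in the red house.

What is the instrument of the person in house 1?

harp

So house 1 gets harp for instrument.
That leaves gray as the color for house 3.
From clue 1, the person in the teal house must be in house 2.
Clue 2 places the violin player in house 3.
House 2 instrument: only guitar fits.
House 1's color must be red (nothing else left).
So: house 1 = harp/red, house 2 = guitar/teal, house 3 = violin/gray.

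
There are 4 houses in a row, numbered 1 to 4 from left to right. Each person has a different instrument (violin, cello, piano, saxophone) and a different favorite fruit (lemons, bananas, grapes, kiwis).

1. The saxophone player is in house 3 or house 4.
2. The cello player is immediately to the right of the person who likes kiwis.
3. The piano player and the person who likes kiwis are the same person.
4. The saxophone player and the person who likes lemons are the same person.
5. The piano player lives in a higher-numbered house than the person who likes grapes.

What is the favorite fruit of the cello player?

House 1's instrument must be violin (nothing else left).
That leaves piano as the instrument for house 2.
From clue 3, the person who likes kiwis must be in house 2.
Clue 5 places the person who likes grapes in house 1.
Clue 2: the cello player is in house 3.
The only instrument still possible for house 4 is saxophone.
By clue 4, the person who likes lemons is in house 4.
House 3's favorite fruit must be bananas (nothing else left).
So: house 1 = violin/grapes, house 2 = piano/kiwis, house 3 = cello/bananas, house 4 = saxophone/lemons.

bananas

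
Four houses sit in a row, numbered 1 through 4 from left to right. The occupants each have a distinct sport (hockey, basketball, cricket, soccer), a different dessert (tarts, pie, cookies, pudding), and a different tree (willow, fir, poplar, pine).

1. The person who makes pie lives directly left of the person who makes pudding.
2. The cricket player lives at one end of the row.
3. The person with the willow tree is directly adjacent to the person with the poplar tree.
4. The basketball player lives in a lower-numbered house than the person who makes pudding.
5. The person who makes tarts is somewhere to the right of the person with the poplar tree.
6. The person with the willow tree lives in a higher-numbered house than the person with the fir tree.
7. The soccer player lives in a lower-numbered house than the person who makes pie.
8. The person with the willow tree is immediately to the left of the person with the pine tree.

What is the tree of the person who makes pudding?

willow

House 1 dessert: only cookies fits.
That leaves pine as the tree for house 4.
Clue 8 places the person with the willow tree in house 3.
Clue 3 places the person with the poplar tree in house 2.
The only dessert still possible for house 2 is pie.
So house 1 gets fir for tree.
Clue 1: the person who makes pudding is in house 3.
From clue 7, the soccer player must be in house 1.
So house 3 gets hockey for sport.
That leaves cricket as the sport for house 4.
That leaves tarts as the dessert for house 4.
House 2's sport must be basketball (nothing else left).
So: house 1 = soccer/cookies/fir, house 2 = basketball/pie/poplar, house 3 = hockey/pudding/willow, house 4 = cricket/tarts/pine.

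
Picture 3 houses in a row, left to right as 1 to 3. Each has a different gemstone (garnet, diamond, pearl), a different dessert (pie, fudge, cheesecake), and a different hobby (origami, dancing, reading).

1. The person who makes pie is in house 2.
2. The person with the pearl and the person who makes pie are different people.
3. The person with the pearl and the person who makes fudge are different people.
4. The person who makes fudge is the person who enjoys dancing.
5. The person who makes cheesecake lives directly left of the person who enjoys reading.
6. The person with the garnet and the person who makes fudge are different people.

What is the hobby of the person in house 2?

reading

From clue 1, the person who makes pie must be in house 2.
So house 1 gets cheesecake for dessert.
House 3 dessert: only fudge fits.
From clue 3, the person with the pearl must be in house 1.
From clue 4, the person who enjoys dancing must be in house 3.
By clue 5, the person who enjoys reading is in house 2.
House 3 gemstone: only diamond fits.
House 1 hobby: only origami fits.
The only gemstone still possible for house 2 is garnet.
So: house 1 = pearl/cheesecake/origami, house 2 = garnet/pie/reading, house 3 = diamond/fudge/dancing.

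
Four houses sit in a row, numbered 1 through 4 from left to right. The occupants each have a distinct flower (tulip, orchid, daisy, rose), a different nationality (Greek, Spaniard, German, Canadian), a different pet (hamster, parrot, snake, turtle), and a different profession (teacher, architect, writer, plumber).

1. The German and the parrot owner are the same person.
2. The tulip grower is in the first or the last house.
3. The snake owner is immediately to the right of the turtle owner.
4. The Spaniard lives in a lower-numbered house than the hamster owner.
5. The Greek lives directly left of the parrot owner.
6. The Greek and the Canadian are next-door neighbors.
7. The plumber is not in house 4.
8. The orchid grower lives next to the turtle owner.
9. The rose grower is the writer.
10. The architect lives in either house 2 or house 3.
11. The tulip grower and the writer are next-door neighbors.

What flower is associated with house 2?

orchid

So house 1 gets turtle for pet.
House 4 profession: only teacher fits.
By clue 3, the snake owner is in house 2.
From clue 8, the orchid grower must be in house 2.
House 3's flower must be rose (nothing else left).
House 1's profession must be plumber (nothing else left).
Clue 9 places the writer in house 3.
Clue 11: the tulip grower is in house 4.
House 1's flower must be daisy (nothing else left).
That leaves architect as the profession for house 2.
The German is narrowed to house 3 or 4; consider each.
Placing it in house 3 leads to a contradiction, so it's in house 4.
Clue 1 places the parrot owner in house 4.
The Greek is in house 3 (clue 5).
The only nationality still possible for house 1 is Spaniard.
So house 2 gets Canadian for nationality.
House 3 pet: only hamster fits.
So: house 1 = daisy/Spaniard/turtle/plumber, house 2 = orchid/Canadian/snake/architect, house 3 = rose/Greek/hamster/writer, house 4 = tulip/German/parrot/teacher.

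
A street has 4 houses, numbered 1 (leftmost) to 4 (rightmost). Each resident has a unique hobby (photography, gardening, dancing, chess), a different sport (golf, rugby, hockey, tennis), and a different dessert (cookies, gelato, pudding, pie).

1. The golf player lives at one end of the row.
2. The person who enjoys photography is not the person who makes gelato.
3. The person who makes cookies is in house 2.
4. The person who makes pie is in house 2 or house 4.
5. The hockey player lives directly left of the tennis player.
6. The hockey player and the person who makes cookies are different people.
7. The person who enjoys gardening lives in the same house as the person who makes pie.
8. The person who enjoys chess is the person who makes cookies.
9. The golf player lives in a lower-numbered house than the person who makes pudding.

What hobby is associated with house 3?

Clue 3 places the person who makes cookies in house 2.
Clue 8: the person who enjoys chess is in house 2.
By clue 9, the golf player is in house 1.
House 3 sport: only hockey fits.
That leaves gelato as the dessert for house 1.
House 3 dessert: only pudding fits.
The only dessert still possible for house 4 is pie.
The tennis player is in house 4 (clue 5).
The only hobby still possible for house 1 is dancing.
So house 3 gets photography for hobby.
House 4 hobby: only gardening fits.
House 2 sport: only rugby fits.
So: house 1 = dancing/golf/gelato, house 2 = chess/rugby/cookies, house 3 = photography/hockey/pudding, house 4 = gardening/tennis/pie.

photography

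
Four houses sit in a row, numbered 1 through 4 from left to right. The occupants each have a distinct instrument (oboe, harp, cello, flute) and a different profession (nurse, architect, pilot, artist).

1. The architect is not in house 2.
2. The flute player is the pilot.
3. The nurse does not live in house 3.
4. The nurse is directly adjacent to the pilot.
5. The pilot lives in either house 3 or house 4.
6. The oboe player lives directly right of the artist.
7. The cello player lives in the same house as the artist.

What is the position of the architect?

4

Clue 5: the pilot is in house 3.
Clue 2: the flute player is in house 3.
The only instrument still possible for house 4 is harp.
By clue 6, the artist is in house 1.
From clue 7, the cello player must be in house 1.
The only instrument still possible for house 2 is oboe.
House 2's profession must be nurse (nothing else left).
The only profession still possible for house 4 is architect.
So: house 1 = cello/artist, house 2 = oboe/nurse, house 3 = flute/pilot, house 4 = harp/architect.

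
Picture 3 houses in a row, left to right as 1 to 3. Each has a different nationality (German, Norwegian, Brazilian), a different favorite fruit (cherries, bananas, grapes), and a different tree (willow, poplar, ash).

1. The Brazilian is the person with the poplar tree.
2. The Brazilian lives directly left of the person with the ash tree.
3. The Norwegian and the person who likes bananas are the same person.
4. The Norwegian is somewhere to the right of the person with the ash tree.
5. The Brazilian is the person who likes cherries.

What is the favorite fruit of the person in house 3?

Clue 4 places the Norwegian in house 3.
From clue 4, the person with the ash tree must be in house 2.
Clue 1 places the Brazilian in house 1.
From clue 1, the person with the poplar tree must be in house 1.
Clue 3: the person who likes bananas is in house 3.
Clue 5: the person who likes cherries is in house 1.
House 2 nationality: only German fits.
So house 2 gets grapes for favorite fruit.
House 3 tree: only willow fits.
So: house 1 = Brazilian/cherries/poplar, house 2 = German/grapes/ash, house 3 = Norwegian/bananas/willow.

bananas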